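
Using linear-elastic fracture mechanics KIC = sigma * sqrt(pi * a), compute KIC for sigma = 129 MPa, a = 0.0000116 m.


Fracture toughness: KIC = sigma * sqrt(pi * a)
  pi * a = pi * 0.0000116 = 0.000036442
  sqrt(pi * a) = 0.006037
  KIC = 129 * 0.006037 = 0.779 MPa*sqrt(m)

0.779 MPa*sqrt(m)


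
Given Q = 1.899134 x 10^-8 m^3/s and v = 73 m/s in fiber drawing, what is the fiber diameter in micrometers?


Cross-sectional area from continuity:
  A = Q / v = 1.899134 x 10^-8 / 73 = 2.601553 x 10^-10 m^2
Diameter from circular cross-section:
  d = sqrt(4A / pi) * 10^6 (m -> um)
  d = sqrt(4 * 2.601553 x 10^-10 / pi) * 10^6 = 18.2 um

18.2 um


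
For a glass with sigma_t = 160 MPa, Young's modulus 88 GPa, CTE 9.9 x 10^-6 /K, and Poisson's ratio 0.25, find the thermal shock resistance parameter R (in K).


Thermal shock resistance: R = sigma * (1 - nu) / (E * alpha)
  Numerator = 160 * (1 - 0.25) = 120.0
  Denominator = 88 * 1000 * (9.9 x 10^-6) = 0.8712
  R = 120.0 / 0.8712 = 137.7 K

137.7 K


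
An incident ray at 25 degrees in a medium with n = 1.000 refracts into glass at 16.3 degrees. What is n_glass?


Apply Snell's law: n1 * sin(theta1) = n2 * sin(theta2)
  n2 = n1 * sin(theta1) / sin(theta2)
  sin(25) = 0.422618
  sin(16.3) = 0.280667
  n2 = 1.000 * 0.422618 / 0.280667 = 1.5058

1.5058


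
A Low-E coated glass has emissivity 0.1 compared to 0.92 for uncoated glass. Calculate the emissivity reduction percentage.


Percentage reduction = (1 - coated/uncoated) * 100
  Ratio = 0.1 / 0.92 = 0.1087
  Reduction = (1 - 0.1087) * 100 = 89.1%

89.1%


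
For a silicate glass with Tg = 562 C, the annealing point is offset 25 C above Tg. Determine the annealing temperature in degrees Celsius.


The annealing temperature is Tg plus the offset:
  T_anneal = 562 + 25 = 587 C

587 C


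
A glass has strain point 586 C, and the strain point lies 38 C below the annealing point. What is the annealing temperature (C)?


T_anneal = T_strain + gap:
  T_anneal = 586 + 38 = 624 C

624 C


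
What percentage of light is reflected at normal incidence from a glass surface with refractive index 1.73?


Fresnel reflectance at normal incidence:
  R = ((n - 1)/(n + 1))^2
  (n - 1)/(n + 1) = (1.73 - 1)/(1.73 + 1) = 0.267399
  R = 0.267399^2 = 0.0715022
  R(%) = 0.0715022 * 100 = 7.15%

7.15%


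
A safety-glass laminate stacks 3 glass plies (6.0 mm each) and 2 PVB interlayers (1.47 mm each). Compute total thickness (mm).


Total thickness = glass contribution + PVB contribution
  Glass: 3 * 6.0 = 18.0 mm
  PVB: 2 * 1.47 = 2.94 mm
  Total = 18.0 + 2.94 = 20.94 mm

20.94 mm


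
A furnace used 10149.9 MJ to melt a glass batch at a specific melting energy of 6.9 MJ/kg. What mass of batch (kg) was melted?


Rearrange E = m * s for m:
  m = E / s
  m = 10149.9 / 6.9 = 1471.0 kg

1471.0 kg


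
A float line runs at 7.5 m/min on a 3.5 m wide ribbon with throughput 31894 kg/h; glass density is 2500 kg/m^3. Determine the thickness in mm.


Ribbon cross-section from mass balance:
  Volume rate = throughput / density = 31894 / 2500 = 12.7576 m^3/h
  thickness = volume rate / (speed * 60 * width), i.e.
  thickness = throughput / (60 * speed * width * density) * 1000
  thickness = 31894 / (60 * 7.5 * 3.5 * 2500) * 1000 = 8.1 mm

8.1 mm


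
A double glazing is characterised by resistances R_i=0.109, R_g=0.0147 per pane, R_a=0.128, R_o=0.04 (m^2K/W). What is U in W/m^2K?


Total thermal resistance (series):
  R_total = R_in + R_glass + R_air + R_glass + R_out
  R_total = 0.109 + 0.0147 + 0.128 + 0.0147 + 0.04 = 0.3064 m^2K/W
U-value = 1 / R_total = 1 / 0.3064 = 3.264 W/m^2K

3.264 W/m^2K


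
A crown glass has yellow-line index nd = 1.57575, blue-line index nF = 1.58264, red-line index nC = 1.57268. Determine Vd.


Abbe number formula: Vd = (nd - 1) / (nF - nC)
  nd - 1 = 1.57575 - 1 = 0.57575
  nF - nC = 1.58264 - 1.57268 = 0.00996
  Vd = 0.57575 / 0.00996 = 57.81

57.81


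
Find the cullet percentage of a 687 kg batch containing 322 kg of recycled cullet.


Cullet ratio = (cullet mass / total batch mass) * 100
  Ratio = 322 / 687 * 100 = 46.87%

46.87%


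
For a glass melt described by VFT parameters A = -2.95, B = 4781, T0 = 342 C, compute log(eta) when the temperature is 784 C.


VFT equation: log(eta) = A + B / (T - T0)
  T - T0 = 784 - 342 = 442
  B / (T - T0) = 4781 / 442 = 10.817
  log(eta) = -2.95 + 10.817 = 7.867

7.867


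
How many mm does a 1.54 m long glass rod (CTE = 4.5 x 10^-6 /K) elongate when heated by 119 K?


Thermal expansion formula: dL = alpha * L0 * dT
  dL = (4.5 x 10^-6) * 1.54 * 119 = 0.00082467 m
Convert to mm: 0.00082467 * 1000 = 0.8247 mm

0.8247 mm


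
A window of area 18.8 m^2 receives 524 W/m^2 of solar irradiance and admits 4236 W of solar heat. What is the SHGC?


Rearrange Q = Area * SHGC * Irradiance:
  SHGC = Q / (Area * Irradiance)
  SHGC = 4236 / (18.8 * 524) = 0.43

0.43


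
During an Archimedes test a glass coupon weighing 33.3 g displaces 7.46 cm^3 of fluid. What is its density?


Use the definition of density:
  rho = mass / volume
  rho = 33.3 / 7.46 = 4.464 g/cm^3

4.464 g/cm^3


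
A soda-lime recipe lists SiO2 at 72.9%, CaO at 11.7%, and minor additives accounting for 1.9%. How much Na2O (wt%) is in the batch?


Pieces sum to 100%:
  Na2O = 100 - (SiO2 + CaO + others)
  Na2O = 100 - (72.9 + 11.7 + 1.9) = 13.5%

13.5%


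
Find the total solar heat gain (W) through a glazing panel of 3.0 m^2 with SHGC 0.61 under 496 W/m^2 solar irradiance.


Solar heat gain: Q = Area * SHGC * Irradiance
  Q = 3.0 * 0.61 * 496 = 907.7 W

907.7 W


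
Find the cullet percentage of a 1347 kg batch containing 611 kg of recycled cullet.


Cullet ratio = (cullet mass / total batch mass) * 100
  Ratio = 611 / 1347 * 100 = 45.36%

45.36%


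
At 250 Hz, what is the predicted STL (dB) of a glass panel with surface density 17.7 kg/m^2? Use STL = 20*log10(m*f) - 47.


Mass law: STL = 20 * log10(m * f) - 47
  m * f = 17.7 * 250 = 4425
  log10(4425) = 3.64591
  STL = 20 * 3.64591 - 47 = 72.9182 - 47 = 25.9 dB

25.9 dB


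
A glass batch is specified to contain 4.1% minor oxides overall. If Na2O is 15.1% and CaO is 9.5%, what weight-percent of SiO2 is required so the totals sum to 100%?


Known pieces sum to 100%:
  SiO2 = 100 - (others + Na2O + CaO)
  SiO2 = 100 - (4.1 + 15.1 + 9.5) = 71.3%

71.3%


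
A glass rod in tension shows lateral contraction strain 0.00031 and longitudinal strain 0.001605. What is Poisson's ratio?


Poisson's ratio: nu = lateral strain / axial strain
  nu = 0.00031 / 0.001605 = 0.1931

0.1931


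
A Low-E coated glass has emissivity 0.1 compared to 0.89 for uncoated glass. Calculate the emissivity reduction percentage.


Percentage reduction = (1 - coated/uncoated) * 100
  Ratio = 0.1 / 0.89 = 0.1124
  Reduction = (1 - 0.1124) * 100 = 88.8%

88.8%


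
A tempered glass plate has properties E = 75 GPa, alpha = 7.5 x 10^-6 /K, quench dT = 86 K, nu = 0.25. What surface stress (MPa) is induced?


Tempering stress: sigma = E * alpha * dT / (1 - nu)
  E (MPa) = 75 * 1000 = 75000
  Numerator = 75000 * (7.5 x 10^-6) * 86 = 48.375
  Denominator = 1 - 0.25 = 0.75
  sigma = 48.375 / 0.75 = 64.5 MPa

64.5 MPa


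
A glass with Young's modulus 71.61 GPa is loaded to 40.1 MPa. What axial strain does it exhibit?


Rearrange E = sigma / epsilon:
  epsilon = sigma / E
  E (MPa) = 71.61 * 1000 = 71610
  epsilon = 40.1 / 71610 = 0.00056

0.00056


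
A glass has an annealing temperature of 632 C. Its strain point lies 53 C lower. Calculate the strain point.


Strain point = annealing point - difference:
  T_strain = 632 - 53 = 579 C

579 C


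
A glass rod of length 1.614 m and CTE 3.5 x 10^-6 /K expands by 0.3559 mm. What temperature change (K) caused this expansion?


Rearrange dL = alpha * L0 * dT for dT:
  dT = dL / (alpha * L0)
  dL (m) = 0.3559 / 1000 = 0.0003559
  dT = 0.0003559 / ((3.5 x 10^-6) * 1.614) = 63.0 K

63.0 K


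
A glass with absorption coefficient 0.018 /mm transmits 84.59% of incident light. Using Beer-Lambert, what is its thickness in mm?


Rearrange T = exp(-alpha * thickness):
  thickness = -ln(T) / alpha
  T = 84.59/100 = 0.8459
  ln(T) = -0.16735
  -ln(T) = 0.16735
  thickness = 0.16735 / 0.018 = 9.3 mm

9.3 mm


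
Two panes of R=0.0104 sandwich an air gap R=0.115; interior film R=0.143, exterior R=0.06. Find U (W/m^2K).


Total thermal resistance (series):
  R_total = R_in + R_glass + R_air + R_glass + R_out
  R_total = 0.143 + 0.0104 + 0.115 + 0.0104 + 0.06 = 0.3388 m^2K/W
U-value = 1 / R_total = 1 / 0.3388 = 2.952 W/m^2K

2.952 W/m^2K


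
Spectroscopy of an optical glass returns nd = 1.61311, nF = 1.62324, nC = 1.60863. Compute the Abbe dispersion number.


Abbe number formula: Vd = (nd - 1) / (nF - nC)
  nd - 1 = 1.61311 - 1 = 0.61311
  nF - nC = 1.62324 - 1.60863 = 0.01461
  Vd = 0.61311 / 0.01461 = 41.97

41.97


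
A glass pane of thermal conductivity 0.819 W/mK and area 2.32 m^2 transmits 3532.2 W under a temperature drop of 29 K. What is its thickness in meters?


Fourier's law: t = k * A * dT / Q
  t = 0.819 * 2.32 * 29 / 3532.2
  t = 55.10232 / 3532.2 = 0.0156 m

0.0156 m


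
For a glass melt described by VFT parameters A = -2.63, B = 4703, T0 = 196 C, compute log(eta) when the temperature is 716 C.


VFT equation: log(eta) = A + B / (T - T0)
  T - T0 = 716 - 196 = 520
  B / (T - T0) = 4703 / 520 = 9.044
  log(eta) = -2.63 + 9.044 = 6.414

6.414


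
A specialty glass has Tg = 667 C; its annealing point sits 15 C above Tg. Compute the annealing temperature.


The annealing temperature is Tg plus the offset:
  T_anneal = 667 + 15 = 682 C

682 C


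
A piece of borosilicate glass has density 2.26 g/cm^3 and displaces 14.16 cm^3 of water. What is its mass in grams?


Rearrange rho = m / V:
  m = rho * V
  m = 2.26 * 14.16 = 32.002 g

32.002 g


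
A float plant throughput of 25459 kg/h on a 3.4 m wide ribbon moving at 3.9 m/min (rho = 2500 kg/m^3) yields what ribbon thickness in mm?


Ribbon cross-section from mass balance:
  Volume rate = throughput / density = 25459 / 2500 = 10.1836 m^3/h
  thickness = volume rate / (speed * 60 * width), i.e.
  thickness = throughput / (60 * speed * width * density) * 1000
  thickness = 25459 / (60 * 3.9 * 3.4 * 2500) * 1000 = 12.8 mm

12.8 mm


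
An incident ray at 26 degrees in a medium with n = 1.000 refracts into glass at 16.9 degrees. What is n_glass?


Apply Snell's law: n1 * sin(theta1) = n2 * sin(theta2)
  n2 = n1 * sin(theta1) / sin(theta2)
  sin(26) = 0.438371
  sin(16.9) = 0.290702
  n2 = 1.000 * 0.438371 / 0.290702 = 1.508

1.508


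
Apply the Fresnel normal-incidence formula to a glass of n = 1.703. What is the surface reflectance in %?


Fresnel reflectance at normal incidence:
  R = ((n - 1)/(n + 1))^2
  (n - 1)/(n + 1) = (1.703 - 1)/(1.703 + 1) = 0.260081
  R = 0.260081^2 = 0.0676421
  R(%) = 0.0676421 * 100 = 6.764%

6.764%


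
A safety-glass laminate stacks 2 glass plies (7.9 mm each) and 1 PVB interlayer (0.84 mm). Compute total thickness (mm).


Total thickness = glass contribution + PVB contribution
  Glass: 2 * 7.9 = 15.8 mm
  PVB: 1 * 0.84 = 0.84 mm
  Total = 15.8 + 0.84 = 16.64 mm

16.64 mm


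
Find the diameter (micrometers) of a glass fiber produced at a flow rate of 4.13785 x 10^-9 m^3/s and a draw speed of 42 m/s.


Cross-sectional area from continuity:
  A = Q / v = 4.13785 x 10^-9 / 42 = 9.852024 x 10^-11 m^2
Diameter from circular cross-section:
  d = sqrt(4A / pi) * 10^6 (m -> um)
  d = sqrt(4 * 9.852024 x 10^-11 / pi) * 10^6 = 11.2 um

11.2 um


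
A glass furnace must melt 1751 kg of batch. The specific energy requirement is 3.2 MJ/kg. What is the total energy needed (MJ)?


Total energy = mass * specific energy
  E = 1751 * 3.2 = 5603.2 MJ

5603.2 MJ


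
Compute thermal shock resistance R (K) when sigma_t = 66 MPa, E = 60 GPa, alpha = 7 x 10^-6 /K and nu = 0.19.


Thermal shock resistance: R = sigma * (1 - nu) / (E * alpha)
  Numerator = 66 * (1 - 0.19) = 53.46
  Denominator = 60 * 1000 * (7 x 10^-6) = 0.42
  R = 53.46 / 0.42 = 127.3 K

127.3 K


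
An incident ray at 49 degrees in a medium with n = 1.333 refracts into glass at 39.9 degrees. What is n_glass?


Apply Snell's law: n1 * sin(theta1) = n2 * sin(theta2)
  n2 = n1 * sin(theta1) / sin(theta2)
  sin(49) = 0.75471
  sin(39.9) = 0.64145
  n2 = 1.333 * 0.75471 / 0.64145 = 1.5684

1.5684


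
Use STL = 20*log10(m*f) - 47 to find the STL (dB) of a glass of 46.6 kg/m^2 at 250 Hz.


Mass law: STL = 20 * log10(m * f) - 47
  m * f = 46.6 * 250 = 11650
  log10(11650) = 4.06633
  STL = 20 * 4.06633 - 47 = 81.3266 - 47 = 34.3 dB

34.3 dB


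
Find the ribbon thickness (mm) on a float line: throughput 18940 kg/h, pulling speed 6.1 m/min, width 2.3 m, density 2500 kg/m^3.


Ribbon cross-section from mass balance:
  Volume rate = throughput / density = 18940 / 2500 = 7.576 m^3/h
  thickness = volume rate / (speed * 60 * width), i.e.
  thickness = throughput / (60 * speed * width * density) * 1000
  thickness = 18940 / (60 * 6.1 * 2.3 * 2500) * 1000 = 9.0 mm

9.0 mm


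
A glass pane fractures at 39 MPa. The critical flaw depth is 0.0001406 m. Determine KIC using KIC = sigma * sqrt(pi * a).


Fracture toughness: KIC = sigma * sqrt(pi * a)
  pi * a = pi * 0.0001406 = 0.000441708
  sqrt(pi * a) = 0.021017
  KIC = 39 * 0.021017 = 0.82 MPa*sqrt(m)

0.82 MPa*sqrt(m)


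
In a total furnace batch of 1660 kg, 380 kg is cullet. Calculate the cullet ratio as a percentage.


Cullet ratio = (cullet mass / total batch mass) * 100
  Ratio = 380 / 1660 * 100 = 22.89%

22.89%


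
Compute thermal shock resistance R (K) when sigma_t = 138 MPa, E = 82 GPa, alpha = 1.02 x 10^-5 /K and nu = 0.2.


Thermal shock resistance: R = sigma * (1 - nu) / (E * alpha)
  Numerator = 138 * (1 - 0.2) = 110.4
  Denominator = 82 * 1000 * (1.02 x 10^-5) = 0.8364
  R = 110.4 / 0.8364 = 132.0 K

132.0 K


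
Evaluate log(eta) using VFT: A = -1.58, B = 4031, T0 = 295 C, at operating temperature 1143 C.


VFT equation: log(eta) = A + B / (T - T0)
  T - T0 = 1143 - 295 = 848
  B / (T - T0) = 4031 / 848 = 4.754
  log(eta) = -1.58 + 4.754 = 3.174

3.174


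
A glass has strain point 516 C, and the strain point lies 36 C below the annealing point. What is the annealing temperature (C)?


T_anneal = T_strain + gap:
  T_anneal = 516 + 36 = 552 C

552 C


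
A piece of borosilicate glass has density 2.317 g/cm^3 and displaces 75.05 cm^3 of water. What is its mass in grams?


Rearrange rho = m / V:
  m = rho * V
  m = 2.317 * 75.05 = 173.891 g

173.891 g


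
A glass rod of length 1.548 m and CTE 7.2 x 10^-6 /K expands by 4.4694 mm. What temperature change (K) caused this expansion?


Rearrange dL = alpha * L0 * dT for dT:
  dT = dL / (alpha * L0)
  dL (m) = 4.4694 / 1000 = 0.0044694
  dT = 0.0044694 / ((7.2 x 10^-6) * 1.548) = 401.0 K

401.0 K


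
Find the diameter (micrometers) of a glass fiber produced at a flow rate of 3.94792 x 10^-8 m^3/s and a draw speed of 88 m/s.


Cross-sectional area from continuity:
  A = Q / v = 3.94792 x 10^-8 / 88 = 4.486273 x 10^-10 m^2
Diameter from circular cross-section:
  d = sqrt(4A / pi) * 10^6 (m -> um)
  d = sqrt(4 * 4.486273 x 10^-10 / pi) * 10^6 = 23.9 um

23.9 um


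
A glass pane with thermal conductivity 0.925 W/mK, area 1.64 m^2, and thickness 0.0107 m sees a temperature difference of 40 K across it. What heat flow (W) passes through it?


Fourier's law: Q = k * A * dT / t
  Q = 0.925 * 1.64 * 40 / 0.0107
  Q = 60.68 / 0.0107 = 5671 W

5671 W


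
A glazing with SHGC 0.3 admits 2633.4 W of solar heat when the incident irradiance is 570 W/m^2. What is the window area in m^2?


Rearrange Q = Area * SHGC * Irradiance:
  Area = Q / (SHGC * Irradiance)
  Area = 2633.4 / (0.3 * 570) = 15.4 m^2

15.4 m^2


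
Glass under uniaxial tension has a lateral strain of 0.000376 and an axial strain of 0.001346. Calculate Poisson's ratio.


Poisson's ratio: nu = lateral strain / axial strain
  nu = 0.000376 / 0.001346 = 0.2793

0.2793


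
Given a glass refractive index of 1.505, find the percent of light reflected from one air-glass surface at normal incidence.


Fresnel reflectance at normal incidence:
  R = ((n - 1)/(n + 1))^2
  (n - 1)/(n + 1) = (1.505 - 1)/(1.505 + 1) = 0.201597
  R = 0.201597^2 = 0.0406414
  R(%) = 0.0406414 * 100 = 4.064%

4.064%


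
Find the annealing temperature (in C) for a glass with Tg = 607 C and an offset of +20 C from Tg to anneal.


The annealing temperature is Tg plus the offset:
  T_anneal = 607 + 20 = 627 C

627 C


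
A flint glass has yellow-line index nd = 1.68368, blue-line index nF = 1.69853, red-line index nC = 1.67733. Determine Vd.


Abbe number formula: Vd = (nd - 1) / (nF - nC)
  nd - 1 = 1.68368 - 1 = 0.68368
  nF - nC = 1.69853 - 1.67733 = 0.0212
  Vd = 0.68368 / 0.0212 = 32.25

32.25


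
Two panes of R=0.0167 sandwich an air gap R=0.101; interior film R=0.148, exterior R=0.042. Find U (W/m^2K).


Total thermal resistance (series):
  R_total = R_in + R_glass + R_air + R_glass + R_out
  R_total = 0.148 + 0.0167 + 0.101 + 0.0167 + 0.042 = 0.3244 m^2K/W
U-value = 1 / R_total = 1 / 0.3244 = 3.083 W/m^2K

3.083 W/m^2K


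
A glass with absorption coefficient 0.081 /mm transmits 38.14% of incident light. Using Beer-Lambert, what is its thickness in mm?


Rearrange T = exp(-alpha * thickness):
  thickness = -ln(T) / alpha
  T = 38.14/100 = 0.3814
  ln(T) = -0.96391
  -ln(T) = 0.96391
  thickness = 0.96391 / 0.081 = 11.9 mm

11.9 mm


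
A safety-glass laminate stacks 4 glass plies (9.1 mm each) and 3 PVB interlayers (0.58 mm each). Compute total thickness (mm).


Total thickness = glass contribution + PVB contribution
  Glass: 4 * 9.1 = 36.4 mm
  PVB: 3 * 0.58 = 1.74 mm
  Total = 36.4 + 1.74 = 38.14 mm

38.14 mm


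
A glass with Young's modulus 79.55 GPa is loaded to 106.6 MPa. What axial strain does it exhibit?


Rearrange E = sigma / epsilon:
  epsilon = sigma / E
  E (MPa) = 79.55 * 1000 = 79550
  epsilon = 106.6 / 79550 = 0.00134

0.00134


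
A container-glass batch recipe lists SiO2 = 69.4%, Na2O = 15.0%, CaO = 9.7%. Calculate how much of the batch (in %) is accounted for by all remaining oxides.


Sum the three major oxides:
  SiO2 + Na2O + CaO = 69.4 + 15.0 + 9.7 = 94.1%
Subtract from 100%:
  Others = 100 - 94.1 = 5.9%

5.9%


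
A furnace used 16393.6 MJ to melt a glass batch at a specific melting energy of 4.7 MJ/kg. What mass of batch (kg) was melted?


Rearrange E = m * s for m:
  m = E / s
  m = 16393.6 / 4.7 = 3488.0 kg

3488.0 kg


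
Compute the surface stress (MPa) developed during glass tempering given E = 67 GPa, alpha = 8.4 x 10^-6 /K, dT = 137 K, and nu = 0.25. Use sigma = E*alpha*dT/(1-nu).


Tempering stress: sigma = E * alpha * dT / (1 - nu)
  E (MPa) = 67 * 1000 = 67000
  Numerator = 67000 * (8.4 x 10^-6) * 137 = 77.1036
  Denominator = 1 - 0.25 = 0.75
  sigma = 77.1036 / 0.75 = 102.8 MPa

102.8 MPa


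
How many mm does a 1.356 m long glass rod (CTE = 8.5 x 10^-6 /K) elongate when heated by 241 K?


Thermal expansion formula: dL = alpha * L0 * dT
  dL = (8.5 x 10^-6) * 1.356 * 241 = 0.00277777 m
Convert to mm: 0.00277777 * 1000 = 2.7778 mm

2.7778 mm


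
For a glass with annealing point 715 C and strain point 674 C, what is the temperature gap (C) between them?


Gap = T_anneal - T_strain:
  gap = 715 - 674 = 41 C

41 C


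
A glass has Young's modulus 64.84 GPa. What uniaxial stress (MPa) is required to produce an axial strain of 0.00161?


Rearrange E = sigma / epsilon:
  sigma = E * epsilon
  E (MPa) = 64.84 * 1000 = 64840
  sigma = 64840 * 0.00161 = 104.39 MPa

104.39 MPa


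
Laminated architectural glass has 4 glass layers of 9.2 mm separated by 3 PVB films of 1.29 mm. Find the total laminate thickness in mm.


Total thickness = glass contribution + PVB contribution
  Glass: 4 * 9.2 = 36.8 mm
  PVB: 3 * 1.29 = 3.87 mm
  Total = 36.8 + 3.87 = 40.67 mm

40.67 mm


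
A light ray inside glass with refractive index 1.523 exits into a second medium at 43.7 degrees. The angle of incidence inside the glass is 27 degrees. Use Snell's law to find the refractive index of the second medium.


Apply Snell's law: n1 * sin(theta1) = n2 * sin(theta2)
  n2 = n1 * sin(theta1) / sin(theta2)
  sin(27) = 0.45399
  sin(43.7) = 0.690882
  n2 = 1.523 * 0.45399 / 0.690882 = 1.0008

1.0008


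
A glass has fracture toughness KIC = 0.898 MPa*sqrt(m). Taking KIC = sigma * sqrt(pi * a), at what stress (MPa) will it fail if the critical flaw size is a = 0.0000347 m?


Rearrange KIC = sigma * sqrt(pi * a):
  sigma = KIC / sqrt(pi * a)
  sqrt(pi * 0.0000347) = 0.010441
  sigma = 0.898 / 0.010441 = 86.01 MPa

86.01 MPa


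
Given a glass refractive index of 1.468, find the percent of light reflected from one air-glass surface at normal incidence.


Fresnel reflectance at normal incidence:
  R = ((n - 1)/(n + 1))^2
  (n - 1)/(n + 1) = (1.468 - 1)/(1.468 + 1) = 0.189627
  R = 0.189627^2 = 0.0359584
  R(%) = 0.0359584 * 100 = 3.596%

3.596%


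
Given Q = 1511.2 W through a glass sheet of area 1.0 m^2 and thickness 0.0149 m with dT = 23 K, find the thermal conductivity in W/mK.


Fourier's law rearranged: k = Q * t / (A * dT)
  Numerator = 1511.2 * 0.0149 = 22.51688
  Denominator = 1.0 * 23 = 23.0
  k = 22.51688 / 23.0 = 0.979 W/mK

0.979 W/mK


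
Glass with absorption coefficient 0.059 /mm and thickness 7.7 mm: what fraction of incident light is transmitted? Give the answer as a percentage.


Beer-Lambert law: T = exp(-alpha * thickness)
  exponent = -0.059 * 7.7 = -0.4543
  T = exp(-0.4543) = 0.6349
  Percentage = 0.6349 * 100 = 63.49%

63.49%


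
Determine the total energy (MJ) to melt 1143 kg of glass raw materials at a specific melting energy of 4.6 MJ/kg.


Total energy = mass * specific energy
  E = 1143 * 4.6 = 5257.8 MJ

5257.8 MJ


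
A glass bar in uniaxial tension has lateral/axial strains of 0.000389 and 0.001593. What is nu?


Poisson's ratio: nu = lateral strain / axial strain
  nu = 0.000389 / 0.001593 = 0.2442

0.2442


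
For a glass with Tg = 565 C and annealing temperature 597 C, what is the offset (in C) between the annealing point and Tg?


Offset = T_anneal - Tg:
  offset = 597 - 565 = 32 C

32 C


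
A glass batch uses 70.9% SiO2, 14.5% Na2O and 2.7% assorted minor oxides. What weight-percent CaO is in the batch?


Pieces sum to 100%:
  CaO = 100 - (SiO2 + Na2O + others)
  CaO = 100 - (70.9 + 14.5 + 2.7) = 11.9%

11.9%


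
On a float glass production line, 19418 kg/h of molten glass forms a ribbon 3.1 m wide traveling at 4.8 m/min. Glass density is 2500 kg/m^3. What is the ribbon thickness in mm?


Ribbon cross-section from mass balance:
  Volume rate = throughput / density = 19418 / 2500 = 7.7672 m^3/h
  thickness = volume rate / (speed * 60 * width), i.e.
  thickness = throughput / (60 * speed * width * density) * 1000
  thickness = 19418 / (60 * 4.8 * 3.1 * 2500) * 1000 = 8.7 mm

8.7 mm


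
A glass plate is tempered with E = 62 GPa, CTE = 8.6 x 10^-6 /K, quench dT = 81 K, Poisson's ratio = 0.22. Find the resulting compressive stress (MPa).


Tempering stress: sigma = E * alpha * dT / (1 - nu)
  E (MPa) = 62 * 1000 = 62000
  Numerator = 62000 * (8.6 x 10^-6) * 81 = 43.1892
  Denominator = 1 - 0.22 = 0.78
  sigma = 43.1892 / 0.78 = 55.4 MPa

55.4 MPa


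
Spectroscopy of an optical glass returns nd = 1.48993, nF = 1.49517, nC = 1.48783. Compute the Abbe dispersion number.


Abbe number formula: Vd = (nd - 1) / (nF - nC)
  nd - 1 = 1.48993 - 1 = 0.48993
  nF - nC = 1.49517 - 1.48783 = 0.00734
  Vd = 0.48993 / 0.00734 = 66.75

66.75


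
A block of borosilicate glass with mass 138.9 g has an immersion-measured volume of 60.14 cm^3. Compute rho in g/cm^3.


Use the definition of density:
  rho = mass / volume
  rho = 138.9 / 60.14 = 2.31 g/cm^3

2.31 g/cm^3


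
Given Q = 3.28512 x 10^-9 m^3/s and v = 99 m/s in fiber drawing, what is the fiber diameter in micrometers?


Cross-sectional area from continuity:
  A = Q / v = 3.28512 x 10^-9 / 99 = 3.318303 x 10^-11 m^2
Diameter from circular cross-section:
  d = sqrt(4A / pi) * 10^6 (m -> um)
  d = sqrt(4 * 3.318303 x 10^-11 / pi) * 10^6 = 6.5 um

6.5 um


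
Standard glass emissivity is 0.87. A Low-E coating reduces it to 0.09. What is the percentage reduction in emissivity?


Percentage reduction = (1 - coated/uncoated) * 100
  Ratio = 0.09 / 0.87 = 0.1034
  Reduction = (1 - 0.1034) * 100 = 89.7%

89.7%


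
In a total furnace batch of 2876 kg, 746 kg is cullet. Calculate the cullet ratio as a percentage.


Cullet ratio = (cullet mass / total batch mass) * 100
  Ratio = 746 / 2876 * 100 = 25.94%

25.94%


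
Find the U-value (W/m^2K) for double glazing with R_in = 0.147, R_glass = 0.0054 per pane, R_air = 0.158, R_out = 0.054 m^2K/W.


Total thermal resistance (series):
  R_total = R_in + R_glass + R_air + R_glass + R_out
  R_total = 0.147 + 0.0054 + 0.158 + 0.0054 + 0.054 = 0.3698 m^2K/W
U-value = 1 / R_total = 1 / 0.3698 = 2.704 W/m^2K

2.704 W/m^2K


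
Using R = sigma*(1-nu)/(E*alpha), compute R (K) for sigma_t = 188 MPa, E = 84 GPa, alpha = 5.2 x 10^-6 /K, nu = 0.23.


Thermal shock resistance: R = sigma * (1 - nu) / (E * alpha)
  Numerator = 188 * (1 - 0.23) = 144.76
  Denominator = 84 * 1000 * (5.2 x 10^-6) = 0.4368
  R = 144.76 / 0.4368 = 331.4 K

331.4 K


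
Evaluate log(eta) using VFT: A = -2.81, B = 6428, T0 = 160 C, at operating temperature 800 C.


VFT equation: log(eta) = A + B / (T - T0)
  T - T0 = 800 - 160 = 640
  B / (T - T0) = 6428 / 640 = 10.044
  log(eta) = -2.81 + 10.044 = 7.234

7.234


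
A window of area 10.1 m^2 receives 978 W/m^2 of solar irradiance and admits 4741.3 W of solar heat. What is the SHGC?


Rearrange Q = Area * SHGC * Irradiance:
  SHGC = Q / (Area * Irradiance)
  SHGC = 4741.3 / (10.1 * 978) = 0.48

0.48


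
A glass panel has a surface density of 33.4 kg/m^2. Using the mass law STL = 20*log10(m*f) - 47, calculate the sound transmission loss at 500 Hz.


Mass law: STL = 20 * log10(m * f) - 47
  m * f = 33.4 * 500 = 16700
  log10(16700) = 4.22272
  STL = 20 * 4.22272 - 47 = 84.4544 - 47 = 37.5 dB

37.5 dB


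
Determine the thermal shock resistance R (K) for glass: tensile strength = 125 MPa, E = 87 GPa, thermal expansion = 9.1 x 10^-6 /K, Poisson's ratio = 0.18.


Thermal shock resistance: R = sigma * (1 - nu) / (E * alpha)
  Numerator = 125 * (1 - 0.18) = 102.5
  Denominator = 87 * 1000 * (9.1 x 10^-6) = 0.7917
  R = 102.5 / 0.7917 = 129.5 K

129.5 K


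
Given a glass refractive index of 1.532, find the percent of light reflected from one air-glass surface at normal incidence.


Fresnel reflectance at normal incidence:
  R = ((n - 1)/(n + 1))^2
  (n - 1)/(n + 1) = (1.532 - 1)/(1.532 + 1) = 0.210111
  R = 0.210111^2 = 0.0441466
  R(%) = 0.0441466 * 100 = 4.415%

4.415%


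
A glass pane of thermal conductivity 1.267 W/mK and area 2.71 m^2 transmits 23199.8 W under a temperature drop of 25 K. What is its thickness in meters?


Fourier's law: t = k * A * dT / Q
  t = 1.267 * 2.71 * 25 / 23199.8
  t = 85.83925 / 23199.8 = 0.0037 m

0.0037 m


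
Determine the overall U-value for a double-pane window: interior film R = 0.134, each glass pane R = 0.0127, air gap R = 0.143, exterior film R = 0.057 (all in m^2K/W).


Total thermal resistance (series):
  R_total = R_in + R_glass + R_air + R_glass + R_out
  R_total = 0.134 + 0.0127 + 0.143 + 0.0127 + 0.057 = 0.3594 m^2K/W
U-value = 1 / R_total = 1 / 0.3594 = 2.782 W/m^2K

2.782 W/m^2K


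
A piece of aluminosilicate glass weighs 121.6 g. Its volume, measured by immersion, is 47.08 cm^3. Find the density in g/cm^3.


Use the definition of density:
  rho = mass / volume
  rho = 121.6 / 47.08 = 2.583 g/cm^3

2.583 g/cm^3


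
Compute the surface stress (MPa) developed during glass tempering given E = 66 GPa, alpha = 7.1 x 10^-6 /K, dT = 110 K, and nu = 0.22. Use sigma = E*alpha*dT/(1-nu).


Tempering stress: sigma = E * alpha * dT / (1 - nu)
  E (MPa) = 66 * 1000 = 66000
  Numerator = 66000 * (7.1 x 10^-6) * 110 = 51.546
  Denominator = 1 - 0.22 = 0.78
  sigma = 51.546 / 0.78 = 66.1 MPa

66.1 MPa


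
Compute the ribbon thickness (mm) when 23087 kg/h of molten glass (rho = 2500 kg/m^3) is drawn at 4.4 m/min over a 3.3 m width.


Ribbon cross-section from mass balance:
  Volume rate = throughput / density = 23087 / 2500 = 9.2348 m^3/h
  thickness = volume rate / (speed * 60 * width), i.e.
  thickness = throughput / (60 * speed * width * density) * 1000
  thickness = 23087 / (60 * 4.4 * 3.3 * 2500) * 1000 = 10.6 mm

10.6 mm


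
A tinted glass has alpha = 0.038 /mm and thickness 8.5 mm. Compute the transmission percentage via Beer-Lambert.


Beer-Lambert law: T = exp(-alpha * thickness)
  exponent = -0.038 * 8.5 = -0.323
  T = exp(-0.323) = 0.724
  Percentage = 0.724 * 100 = 72.4%

72.4%


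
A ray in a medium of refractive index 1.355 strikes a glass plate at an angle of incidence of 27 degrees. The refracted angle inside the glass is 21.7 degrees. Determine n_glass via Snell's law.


Apply Snell's law: n1 * sin(theta1) = n2 * sin(theta2)
  n2 = n1 * sin(theta1) / sin(theta2)
  sin(27) = 0.45399
  sin(21.7) = 0.369747
  n2 = 1.355 * 0.45399 / 0.369747 = 1.6637

1.6637


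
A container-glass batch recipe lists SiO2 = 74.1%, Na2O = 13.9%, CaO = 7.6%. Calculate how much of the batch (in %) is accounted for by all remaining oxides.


Sum the three major oxides:
  SiO2 + Na2O + CaO = 74.1 + 13.9 + 7.6 = 95.6%
Subtract from 100%:
  Others = 100 - 95.6 = 4.4%

4.4%


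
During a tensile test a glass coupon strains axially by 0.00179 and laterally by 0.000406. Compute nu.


Poisson's ratio: nu = lateral strain / axial strain
  nu = 0.000406 / 0.00179 = 0.2268

0.2268


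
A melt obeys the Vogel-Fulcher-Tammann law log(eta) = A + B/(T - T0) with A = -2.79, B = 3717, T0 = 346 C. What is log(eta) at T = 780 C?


VFT equation: log(eta) = A + B / (T - T0)
  T - T0 = 780 - 346 = 434
  B / (T - T0) = 3717 / 434 = 8.565
  log(eta) = -2.79 + 8.565 = 5.775

5.775


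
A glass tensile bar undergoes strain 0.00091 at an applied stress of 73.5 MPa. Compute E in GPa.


Young's modulus: E = stress / strain
  E = 73.5 MPa / 0.00091 = 80769.23 MPa
Convert to GPa: 80769.23 / 1000 = 80.77 GPa

80.77 GPa


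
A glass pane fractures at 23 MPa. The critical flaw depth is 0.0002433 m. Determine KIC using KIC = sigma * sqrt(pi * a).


Fracture toughness: KIC = sigma * sqrt(pi * a)
  pi * a = pi * 0.0002433 = 0.000764349
  sqrt(pi * a) = 0.027647
  KIC = 23 * 0.027647 = 0.636 MPa*sqrt(m)

0.636 MPa*sqrt(m)


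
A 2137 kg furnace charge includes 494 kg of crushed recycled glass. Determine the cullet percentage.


Cullet ratio = (cullet mass / total batch mass) * 100
  Ratio = 494 / 2137 * 100 = 23.12%

23.12%


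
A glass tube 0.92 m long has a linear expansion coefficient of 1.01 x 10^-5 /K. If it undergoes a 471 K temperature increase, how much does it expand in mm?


Thermal expansion formula: dL = alpha * L0 * dT
  dL = (1.01 x 10^-5) * 0.92 * 471 = 0.00437653 m
Convert to mm: 0.00437653 * 1000 = 4.3765 mm

4.3765 mm


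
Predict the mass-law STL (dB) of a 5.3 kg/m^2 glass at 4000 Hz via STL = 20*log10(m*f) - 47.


Mass law: STL = 20 * log10(m * f) - 47
  m * f = 5.3 * 4000 = 21200
  log10(21200) = 4.32634
  STL = 20 * 4.32634 - 47 = 86.5268 - 47 = 39.5 dB

39.5 dB


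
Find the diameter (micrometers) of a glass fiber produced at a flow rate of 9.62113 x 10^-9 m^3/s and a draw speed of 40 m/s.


Cross-sectional area from continuity:
  A = Q / v = 9.62113 x 10^-9 / 40 = 2.405283 x 10^-10 m^2
Diameter from circular cross-section:
  d = sqrt(4A / pi) * 10^6 (m -> um)
  d = sqrt(4 * 2.405283 x 10^-10 / pi) * 10^6 = 17.5 um

17.5 um


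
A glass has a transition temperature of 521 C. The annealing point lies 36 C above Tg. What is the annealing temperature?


The annealing temperature is Tg plus the offset:
  T_anneal = 521 + 36 = 557 C

557 C


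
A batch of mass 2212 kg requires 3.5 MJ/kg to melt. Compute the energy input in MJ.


Total energy = mass * specific energy
  E = 2212 * 3.5 = 7742 MJ

7742 MJ


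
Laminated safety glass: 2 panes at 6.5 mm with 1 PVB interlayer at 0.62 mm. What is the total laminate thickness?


Total thickness = glass contribution + PVB contribution
  Glass: 2 * 6.5 = 13.0 mm
  PVB: 1 * 0.62 = 0.62 mm
  Total = 13.0 + 0.62 = 13.62 mm

13.62 mm


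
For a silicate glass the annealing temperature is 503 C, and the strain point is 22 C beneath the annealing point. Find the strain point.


Strain point = annealing point - difference:
  T_strain = 503 - 22 = 481 C

481 C


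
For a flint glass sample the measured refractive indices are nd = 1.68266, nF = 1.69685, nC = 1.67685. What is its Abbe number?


Abbe number formula: Vd = (nd - 1) / (nF - nC)
  nd - 1 = 1.68266 - 1 = 0.68266
  nF - nC = 1.69685 - 1.67685 = 0.02
  Vd = 0.68266 / 0.02 = 34.13

34.13


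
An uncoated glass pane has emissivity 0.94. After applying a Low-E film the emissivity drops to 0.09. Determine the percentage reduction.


Percentage reduction = (1 - coated/uncoated) * 100
  Ratio = 0.09 / 0.94 = 0.0957
  Reduction = (1 - 0.0957) * 100 = 90.4%

90.4%


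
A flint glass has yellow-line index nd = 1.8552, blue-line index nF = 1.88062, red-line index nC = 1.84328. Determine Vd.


Abbe number formula: Vd = (nd - 1) / (nF - nC)
  nd - 1 = 1.8552 - 1 = 0.8552
  nF - nC = 1.88062 - 1.84328 = 0.03734
  Vd = 0.8552 / 0.03734 = 22.9

22.9


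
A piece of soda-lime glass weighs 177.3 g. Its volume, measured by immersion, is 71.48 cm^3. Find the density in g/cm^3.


Use the definition of density:
  rho = mass / volume
  rho = 177.3 / 71.48 = 2.48 g/cm^3

2.48 g/cm^3


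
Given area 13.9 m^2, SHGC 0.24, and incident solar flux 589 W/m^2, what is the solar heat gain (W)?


Solar heat gain: Q = Area * SHGC * Irradiance
  Q = 13.9 * 0.24 * 589 = 1964.9 W

1964.9 W


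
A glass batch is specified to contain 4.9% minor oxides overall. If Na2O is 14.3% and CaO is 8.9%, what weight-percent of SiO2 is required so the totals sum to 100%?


Known pieces sum to 100%:
  SiO2 = 100 - (others + Na2O + CaO)
  SiO2 = 100 - (4.9 + 14.3 + 8.9) = 71.9%

71.9%


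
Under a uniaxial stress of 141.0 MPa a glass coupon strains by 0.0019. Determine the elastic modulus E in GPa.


Young's modulus: E = stress / strain
  E = 141.0 MPa / 0.0019 = 74210.53 MPa
Convert to GPa: 74210.53 / 1000 = 74.21 GPa

74.21 GPa


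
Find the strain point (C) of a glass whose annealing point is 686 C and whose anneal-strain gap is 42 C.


Strain point = annealing point - difference:
  T_strain = 686 - 42 = 644 C

644 C


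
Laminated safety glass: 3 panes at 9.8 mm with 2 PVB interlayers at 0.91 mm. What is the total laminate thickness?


Total thickness = glass contribution + PVB contribution
  Glass: 3 * 9.8 = 29.4 mm
  PVB: 2 * 0.91 = 1.82 mm
  Total = 29.4 + 1.82 = 31.22 mm

31.22 mm


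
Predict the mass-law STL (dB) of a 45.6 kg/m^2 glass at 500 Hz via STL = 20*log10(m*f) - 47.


Mass law: STL = 20 * log10(m * f) - 47
  m * f = 45.6 * 500 = 22800
  log10(22800) = 4.35793
  STL = 20 * 4.35793 - 47 = 87.1586 - 47 = 40.2 dB

40.2 dB


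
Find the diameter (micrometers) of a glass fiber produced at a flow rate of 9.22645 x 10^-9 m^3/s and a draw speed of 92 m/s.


Cross-sectional area from continuity:
  A = Q / v = 9.22645 x 10^-9 / 92 = 1.002875 x 10^-10 m^2
Diameter from circular cross-section:
  d = sqrt(4A / pi) * 10^6 (m -> um)
  d = sqrt(4 * 1.002875 x 10^-10 / pi) * 10^6 = 11.3 um

11.3 um


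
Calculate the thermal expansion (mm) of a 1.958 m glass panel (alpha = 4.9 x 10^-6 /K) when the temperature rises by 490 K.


Thermal expansion formula: dL = alpha * L0 * dT
  dL = (4.9 x 10^-6) * 1.958 * 490 = 0.00470116 m
Convert to mm: 0.00470116 * 1000 = 4.7012 mm

4.7012 mm


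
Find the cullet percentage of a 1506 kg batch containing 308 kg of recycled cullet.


Cullet ratio = (cullet mass / total batch mass) * 100
  Ratio = 308 / 1506 * 100 = 20.45%

20.45%


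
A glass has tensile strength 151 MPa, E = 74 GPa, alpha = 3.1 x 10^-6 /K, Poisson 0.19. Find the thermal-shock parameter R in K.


Thermal shock resistance: R = sigma * (1 - nu) / (E * alpha)
  Numerator = 151 * (1 - 0.19) = 122.31
  Denominator = 74 * 1000 * (3.1 x 10^-6) = 0.2294
  R = 122.31 / 0.2294 = 533.2 K

533.2 K


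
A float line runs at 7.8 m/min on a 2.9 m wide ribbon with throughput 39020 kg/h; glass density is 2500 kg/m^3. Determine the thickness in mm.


Ribbon cross-section from mass balance:
  Volume rate = throughput / density = 39020 / 2500 = 15.608 m^3/h
  thickness = volume rate / (speed * 60 * width), i.e.
  thickness = throughput / (60 * speed * width * density) * 1000
  thickness = 39020 / (60 * 7.8 * 2.9 * 2500) * 1000 = 11.5 mm

11.5 mm


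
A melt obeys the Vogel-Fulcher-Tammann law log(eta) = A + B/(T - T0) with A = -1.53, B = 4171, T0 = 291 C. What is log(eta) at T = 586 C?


VFT equation: log(eta) = A + B / (T - T0)
  T - T0 = 586 - 291 = 295
  B / (T - T0) = 4171 / 295 = 14.139
  log(eta) = -1.53 + 14.139 = 12.609

12.609


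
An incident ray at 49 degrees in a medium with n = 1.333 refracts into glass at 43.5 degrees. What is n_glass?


Apply Snell's law: n1 * sin(theta1) = n2 * sin(theta2)
  n2 = n1 * sin(theta1) / sin(theta2)
  sin(49) = 0.75471
  sin(43.5) = 0.688355
  n2 = 1.333 * 0.75471 / 0.688355 = 1.4615

1.4615


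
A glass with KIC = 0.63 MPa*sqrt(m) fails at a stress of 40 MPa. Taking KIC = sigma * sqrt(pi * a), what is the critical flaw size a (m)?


Rearrange KIC = sigma * sqrt(pi * a):
  sqrt(pi * a) = KIC / sigma
  sqrt(pi * a) = 0.63 / 40 = 0.01575
  a = (KIC / sigma)^2 / pi
  a = 0.01575^2 / pi = 0.000079 m

0.000079 m


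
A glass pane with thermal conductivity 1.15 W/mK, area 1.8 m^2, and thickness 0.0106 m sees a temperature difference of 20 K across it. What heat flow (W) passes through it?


Fourier's law: Q = k * A * dT / t
  Q = 1.15 * 1.8 * 20 / 0.0106
  Q = 41.4 / 0.0106 = 3905.7 W

3905.7 W


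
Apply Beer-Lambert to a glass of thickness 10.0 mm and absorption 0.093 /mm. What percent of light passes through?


Beer-Lambert law: T = exp(-alpha * thickness)
  exponent = -0.093 * 10.0 = -0.93
  T = exp(-0.93) = 0.3946
  Percentage = 0.3946 * 100 = 39.46%

39.46%


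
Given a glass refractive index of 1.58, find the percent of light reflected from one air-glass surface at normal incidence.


Fresnel reflectance at normal incidence:
  R = ((n - 1)/(n + 1))^2
  (n - 1)/(n + 1) = (1.58 - 1)/(1.58 + 1) = 0.224806
  R = 0.224806^2 = 0.0505377
  R(%) = 0.0505377 * 100 = 5.054%

5.054%


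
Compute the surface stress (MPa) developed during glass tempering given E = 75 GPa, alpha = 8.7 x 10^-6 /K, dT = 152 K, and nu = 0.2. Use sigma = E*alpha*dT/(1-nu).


Tempering stress: sigma = E * alpha * dT / (1 - nu)
  E (MPa) = 75 * 1000 = 75000
  Numerator = 75000 * (8.7 x 10^-6) * 152 = 99.18
  Denominator = 1 - 0.2 = 0.8
  sigma = 99.18 / 0.8 = 124.0 MPa

124.0 MPa


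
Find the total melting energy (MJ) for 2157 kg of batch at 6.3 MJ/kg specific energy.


Total energy = mass * specific energy
  E = 2157 * 6.3 = 13589.1 MJ

13589.1 MJ


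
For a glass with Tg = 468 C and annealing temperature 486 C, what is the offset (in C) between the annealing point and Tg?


Offset = T_anneal - Tg:
  offset = 486 - 468 = 18 C

18 C


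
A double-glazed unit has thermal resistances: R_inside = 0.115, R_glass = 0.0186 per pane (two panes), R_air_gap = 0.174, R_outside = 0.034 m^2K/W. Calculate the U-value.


Total thermal resistance (series):
  R_total = R_in + R_glass + R_air + R_glass + R_out
  R_total = 0.115 + 0.0186 + 0.174 + 0.0186 + 0.034 = 0.3602 m^2K/W
U-value = 1 / R_total = 1 / 0.3602 = 2.776 W/m^2K

2.776 W/m^2K
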